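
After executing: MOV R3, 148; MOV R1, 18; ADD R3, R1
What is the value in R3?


Register state trace:
  MOV R3, 148  → R3 = 148
  MOV R1, 18  → R1 = 18
  ADD R3, R1  → R3 = 148 + 18 = 166
Final: R3 = 166

166


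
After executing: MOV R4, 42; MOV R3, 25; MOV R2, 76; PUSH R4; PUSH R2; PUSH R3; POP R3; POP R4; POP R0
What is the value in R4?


Stack trace (top is rightmost):
  MOV R4, 42  → R4 = 42
  MOV R3, 25  → R3 = 25
  MOV R2, 76  → R2 = 76
  PUSH R4  → stack: [42]
  PUSH R2  → stack: [42, 76]
  PUSH R3  → stack: [42, 76, 25]
  POP R3  → R3 = 25, stack: [42, 76]
  POP R4  → R4 = 76, stack: [42]
  POP R0  → R0 = 42, stack: []
Final: R4 = 76

76


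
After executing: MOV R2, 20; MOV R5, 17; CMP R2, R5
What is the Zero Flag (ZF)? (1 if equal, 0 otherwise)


Register state trace:
  MOV R2, 20  → R2 = 20
  MOV R5, 17  → R5 = 17
  CMP R2, R5  → computes 20 - 17 = 3
  Result is nonzero, so values are not equal
ZF = 0

0


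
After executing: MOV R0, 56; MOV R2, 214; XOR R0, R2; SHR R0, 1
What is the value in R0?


Register state trace:
  MOV R0, 56  → R0 = 56 (0b00111000)
  MOV R2, 214  → R2 = 214 (0b11010110)
  XOR R0, R2  → R0 = 56 XOR 214 = 238 (0b11101110)
  SHR R0, 1  → R0 = 238 >> 1 = 119
Final: R0 = 119

119


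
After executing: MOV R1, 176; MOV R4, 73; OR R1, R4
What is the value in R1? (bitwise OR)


Register state trace:
  MOV R1, 176  → R1 = 176 (0b10110000)
  MOV R4, 73  → R4 = 73 (0b01001001)
  OR R1, R4   → R1 = 176 OR 73 = 249 (0b11111001)
Final: R1 = 249

249


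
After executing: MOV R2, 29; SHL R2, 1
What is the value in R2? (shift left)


Register state trace:
  MOV R2, 29  → R2 = 29
  SHL R2, 1  → R2 = 29 << 1 = 29 * 2^1 = 58
Final: R2 = 58

58


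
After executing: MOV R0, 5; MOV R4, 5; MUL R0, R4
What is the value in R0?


Register state trace:
  MOV R0, 5  → R0 = 5
  MOV R4, 5  → R4 = 5
  MUL R0, R4  → R0 = 5 * 5 = 25
Final: R0 = 25

25


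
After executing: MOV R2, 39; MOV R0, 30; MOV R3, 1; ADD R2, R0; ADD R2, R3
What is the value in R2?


Register state trace:
  MOV R2, 39  → R2 = 39
  MOV R0, 30  → R0 = 30
  MOV R3, 1  → R3 = 1
  ADD R2, R0  → R2 = 39 + 30 = 69
  ADD R2, R3  → R2 = 69 + 1 = 70
Final: R2 = 70

70


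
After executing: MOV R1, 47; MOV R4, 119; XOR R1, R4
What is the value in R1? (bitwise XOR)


Register state trace:
  MOV R1, 47  → R1 = 47 (0b00101111)
  MOV R4, 119  → R4 = 119 (0b01110111)
  XOR R1, R4  → R1 = 47 XOR 119 = 88 (0b01011000)
Final: R1 = 88

88


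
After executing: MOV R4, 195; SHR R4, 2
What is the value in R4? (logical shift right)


Register state trace:
  MOV R4, 195  → R4 = 195
  SHR R4, 2  → R4 = 195 >> 2 = 195 // 2^2 = 48
Final: R4 = 48

48


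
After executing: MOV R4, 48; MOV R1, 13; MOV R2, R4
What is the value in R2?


Register state trace:
  MOV R4, 48  → R4 = 48
  MOV R1, 13  → R1 = 13
  MOV R2, R4  → R2 = 48
Final: R2 = 48

48


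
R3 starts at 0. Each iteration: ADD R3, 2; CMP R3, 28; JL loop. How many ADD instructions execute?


Loop trace (R3 starts at 0, target 28, step 2):
  ADD #1: R3 = 0 + 2 = 2  → 2 < 28, loop
  ADD #2: R3 = 2 + 2 = 4  → 4 < 28, loop
  ADD #3: R3 = 4 + 2 = 6  → 6 < 28, loop
  ADD #4: R3 = 6 + 2 = 8  → 8 < 28, loop
  ADD #5: R3 = 8 + 2 = 10  → 10 < 28, loop
  ADD #6: R3 = 10 + 2 = 12  → 12 < 28, loop
  ADD #7: R3 = 12 + 2 = 14  → 14 < 28, loop
  ADD #8: R3 = 14 + 2 = 16  → 16 < 28, loop
  ADD #9: R3 = 16 + 2 = 18  → 18 < 28, loop
  ADD #10: R3 = 18 + 2 = 20  → 20 < 28, loop
  ADD #11: R3 = 20 + 2 = 22  → 22 < 28, loop
  ADD #12: R3 = 22 + 2 = 24  → 24 < 28, loop
  ADD #13: R3 = 24 + 2 = 26  → 26 < 28, loop
  ADD #14: R3 = 26 + 2 = 28  → 28 >= 28, exit
Total ADD instructions: 14

14


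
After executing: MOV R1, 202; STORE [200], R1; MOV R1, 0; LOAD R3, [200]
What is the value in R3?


Register and memory trace:
  MOV R1, 202  → R1 = 202
  STORE [200], R1  → mem[200] = 202
  MOV R1, 0  → R1 = 0
  LOAD R3, [200]  → R3 = mem[200] = 202
Final: R3 = 202

202


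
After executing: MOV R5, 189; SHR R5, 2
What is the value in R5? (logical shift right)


Register state trace:
  MOV R5, 189  → R5 = 189
  SHR R5, 2  → R5 = 189 >> 2 = 189 // 2^2 = 47
Final: R5 = 47

47


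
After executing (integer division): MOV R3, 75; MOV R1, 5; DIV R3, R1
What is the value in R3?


Register state trace:
  MOV R3, 75  → R3 = 75
  MOV R1, 5  → R1 = 5
  DIV R3, R1  → R3 = 75 // 5 = 15
Final: R3 = 15

15


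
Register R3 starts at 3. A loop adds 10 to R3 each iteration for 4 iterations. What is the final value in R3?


Starting value: R3 = 3
  Iter 1: R3 = 3 + 10 = 13
  Iter 2: R3 = 13 + 10 = 23
  Iter 3: R3 = 23 + 10 = 33
  Iter 4: R3 = 33 + 10 = 43
Final: R3 = 43

43


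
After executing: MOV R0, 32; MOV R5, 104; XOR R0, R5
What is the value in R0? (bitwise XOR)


Register state trace:
  MOV R0, 32  → R0 = 32 (0b00100000)
  MOV R5, 104  → R5 = 104 (0b01101000)
  XOR R0, R5  → R0 = 32 XOR 104 = 72 (0b01001000)
Final: R0 = 72

72


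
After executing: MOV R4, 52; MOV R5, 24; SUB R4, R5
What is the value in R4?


Register state trace:
  MOV R4, 52  → R4 = 52
  MOV R5, 24  → R5 = 24
  SUB R4, R5  → R4 = 52 - 24 = 28
Final: R4 = 28

28


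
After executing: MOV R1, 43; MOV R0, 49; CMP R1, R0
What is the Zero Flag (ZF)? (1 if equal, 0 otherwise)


Register state trace:
  MOV R1, 43  → R1 = 43
  MOV R0, 49  → R0 = 49
  CMP R1, R0  → computes 43 - 49 = -6
  Result is nonzero, so values are not equal
ZF = 0

0


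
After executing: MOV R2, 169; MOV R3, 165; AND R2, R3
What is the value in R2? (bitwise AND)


Register state trace:
  MOV R2, 169  → R2 = 169 (0b10101001)
  MOV R3, 165  → R3 = 165 (0b10100101)
  AND R2, R3  → R2 = 169 AND 165 = 161 (0b10100001)
Final: R2 = 161

161


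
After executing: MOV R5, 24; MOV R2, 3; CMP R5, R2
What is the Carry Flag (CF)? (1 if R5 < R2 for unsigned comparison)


Register state trace:
  MOV R5, 24  → R5 = 24
  MOV R2, 3  → R2 = 3
  CMP R5, R2  → unsigned 24 - 3: no borrow
  24 >= 3, so CF = 0
CF = 0

0


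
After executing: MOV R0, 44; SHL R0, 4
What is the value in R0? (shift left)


Register state trace:
  MOV R0, 44  → R0 = 44
  SHL R0, 4  → R0 = 44 << 4 = 44 * 2^4 = 704
Final: R0 = 704

704


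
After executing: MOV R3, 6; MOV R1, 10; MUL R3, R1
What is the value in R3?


Register state trace:
  MOV R3, 6  → R3 = 6
  MOV R1, 10  → R1 = 10
  MUL R3, R1  → R3 = 6 * 10 = 60
Final: R3 = 60

60


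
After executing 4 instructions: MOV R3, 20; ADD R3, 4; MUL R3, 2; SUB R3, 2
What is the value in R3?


Register state trace:
  MOV R3, 20  → R3 = 20
  ADD R3, 4  → R3 = 20 + 4 = 24
  MUL R3, 2  → R3 = 24 * 2 = 48
  SUB R3, 2  → R3 = 48 - 2 = 46
Final: R3 = 46

46


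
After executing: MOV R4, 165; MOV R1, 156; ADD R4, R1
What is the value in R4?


Register state trace:
  MOV R4, 165  → R4 = 165
  MOV R1, 156  → R1 = 156
  ADD R4, R1  → R4 = 165 + 156 = 321
Final: R4 = 321

321


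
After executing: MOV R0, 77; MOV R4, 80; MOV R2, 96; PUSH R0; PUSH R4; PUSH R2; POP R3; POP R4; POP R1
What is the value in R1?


Stack trace (top is rightmost):
  MOV R0, 77  → R0 = 77
  MOV R4, 80  → R4 = 80
  MOV R2, 96  → R2 = 96
  PUSH R0  → stack: [77]
  PUSH R4  → stack: [77, 80]
  PUSH R2  → stack: [77, 80, 96]
  POP R3  → R3 = 96, stack: [77, 80]
  POP R4  → R4 = 80, stack: [77]
  POP R1  → R1 = 77, stack: []
Final: R1 = 77

77


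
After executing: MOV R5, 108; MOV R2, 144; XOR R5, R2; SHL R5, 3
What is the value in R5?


Register state trace:
  MOV R5, 108  → R5 = 108 (0b01101100)
  MOV R2, 144  → R2 = 144 (0b10010000)
  XOR R5, R2  → R5 = 108 XOR 144 = 252 (0b11111100)
  SHL R5, 3  → R5 = 252 << 3 = 2016
Final: R5 = 2016

2016


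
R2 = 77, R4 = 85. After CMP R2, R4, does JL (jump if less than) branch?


Trace:
  R2 = 77, R4 = 85
  CMP R2, R4  → compares 77 vs 85
  JL checks: is 77 less than 85?
  77 < 85, so condition is true
Branch taken: Yes

Yes


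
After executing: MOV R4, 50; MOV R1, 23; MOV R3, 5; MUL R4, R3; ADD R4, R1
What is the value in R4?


Register state trace:
  MOV R4, 50  → R4 = 50
  MOV R1, 23  → R1 = 23
  MOV R3, 5  → R3 = 5
  MUL R4, R3  → R4 = 50 * 5 = 250
  ADD R4, R1  → R4 = 250 + 23 = 273
Final: R4 = 273

273


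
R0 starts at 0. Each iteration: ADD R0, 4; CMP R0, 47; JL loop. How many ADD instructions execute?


Loop trace (R0 starts at 0, target 47, step 4):
  ADD #1: R0 = 0 + 4 = 4  → 4 < 47, loop
  ADD #2: R0 = 4 + 4 = 8  → 8 < 47, loop
  ADD #3: R0 = 8 + 4 = 12  → 12 < 47, loop
  ADD #4: R0 = 12 + 4 = 16  → 16 < 47, loop
  ADD #5: R0 = 16 + 4 = 20  → 20 < 47, loop
  ADD #6: R0 = 20 + 4 = 24  → 24 < 47, loop
  ADD #7: R0 = 24 + 4 = 28  → 28 < 47, loop
  ADD #8: R0 = 28 + 4 = 32  → 32 < 47, loop
  ADD #9: R0 = 32 + 4 = 36  → 36 < 47, loop
  ADD #10: R0 = 36 + 4 = 40  → 40 < 47, loop
  ADD #11: R0 = 40 + 4 = 44  → 44 < 47, loop
  ADD #12: R0 = 44 + 4 = 48  → 48 >= 47, exit
Total ADD instructions: 12

12


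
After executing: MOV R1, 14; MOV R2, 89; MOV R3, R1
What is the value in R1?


Register state trace:
  MOV R1, 14  → R1 = 14
  MOV R2, 89  → R2 = 89
  MOV R3, R1  → R3 = 14
Final: R1 = 14

14


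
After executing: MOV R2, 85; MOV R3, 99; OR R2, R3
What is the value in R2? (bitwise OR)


Register state trace:
  MOV R2, 85  → R2 = 85 (0b01010101)
  MOV R3, 99  → R3 = 99 (0b01100011)
  OR R2, R3   → R2 = 85 OR 99 = 119 (0b01110111)
Final: R2 = 119

119


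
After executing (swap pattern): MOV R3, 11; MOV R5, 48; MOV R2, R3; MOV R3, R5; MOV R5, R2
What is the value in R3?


Register state trace (swap pattern):
  MOV R3, 11  → R3 = 11
  MOV R5, 48  → R5 = 48
  MOV R2, R3  → R2 = 11  (save R3)
  MOV R3, R5  → R3 = 48  (R3 gets R5's value)
  MOV R5, R2  → R5 = 11  (R5 gets saved value)
Final: R3 = 48

48


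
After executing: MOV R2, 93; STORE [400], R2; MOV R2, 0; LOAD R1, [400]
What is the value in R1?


Register and memory trace:
  MOV R2, 93  → R2 = 93
  STORE [400], R2  → mem[400] = 93
  MOV R2, 0  → R2 = 0
  LOAD R1, [400]  → R1 = mem[400] = 93
Final: R1 = 93

93


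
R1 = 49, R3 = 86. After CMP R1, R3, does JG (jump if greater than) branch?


Trace:
  R1 = 49, R3 = 86
  CMP R1, R3  → compares 49 vs 86
  JG checks: is 49 greater than 86?
  49 < 86, so condition is false
Branch taken: No

No


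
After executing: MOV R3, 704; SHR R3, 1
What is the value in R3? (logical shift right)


Register state trace:
  MOV R3, 704  → R3 = 704
  SHR R3, 1  → R3 = 704 >> 1 = 704 // 2^1 = 352
Final: R3 = 352

352


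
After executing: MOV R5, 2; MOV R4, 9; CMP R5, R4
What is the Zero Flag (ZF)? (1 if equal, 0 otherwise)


Register state trace:
  MOV R5, 2  → R5 = 2
  MOV R4, 9  → R4 = 9
  CMP R5, R4  → computes 2 - 9 = -7
  Result is nonzero, so values are not equal
ZF = 0

0


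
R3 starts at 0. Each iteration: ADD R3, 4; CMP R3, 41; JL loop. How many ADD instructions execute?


Loop trace (R3 starts at 0, target 41, step 4):
  ADD #1: R3 = 0 + 4 = 4  → 4 < 41, loop
  ADD #2: R3 = 4 + 4 = 8  → 8 < 41, loop
  ADD #3: R3 = 8 + 4 = 12  → 12 < 41, loop
  ADD #4: R3 = 12 + 4 = 16  → 16 < 41, loop
  ADD #5: R3 = 16 + 4 = 20  → 20 < 41, loop
  ADD #6: R3 = 20 + 4 = 24  → 24 < 41, loop
  ADD #7: R3 = 24 + 4 = 28  → 28 < 41, loop
  ADD #8: R3 = 28 + 4 = 32  → 32 < 41, loop
  ADD #9: R3 = 32 + 4 = 36  → 36 < 41, loop
  ADD #10: R3 = 36 + 4 = 40  → 40 < 41, loop
  ADD #11: R3 = 40 + 4 = 44  → 44 >= 41, exit
Total ADD instructions: 11

11


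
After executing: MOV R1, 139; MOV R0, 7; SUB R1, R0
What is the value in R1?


Register state trace:
  MOV R1, 139  → R1 = 139
  MOV R0, 7  → R0 = 7
  SUB R1, R0  → R1 = 139 - 7 = 132
Final: R1 = 132

132


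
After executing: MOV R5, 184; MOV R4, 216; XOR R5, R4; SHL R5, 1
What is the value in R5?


Register state trace:
  MOV R5, 184  → R5 = 184 (0b10111000)
  MOV R4, 216  → R4 = 216 (0b11011000)
  XOR R5, R4  → R5 = 184 XOR 216 = 96 (0b01100000)
  SHL R5, 1  → R5 = 96 << 1 = 192
Final: R5 = 192

192


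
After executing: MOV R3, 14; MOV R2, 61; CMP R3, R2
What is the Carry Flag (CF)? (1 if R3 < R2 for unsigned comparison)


Register state trace:
  MOV R3, 14  → R3 = 14
  MOV R2, 61  → R2 = 61
  CMP R3, R2  → unsigned 14 - 61: borrow occurs
  14 < 61, so CF = 1
CF = 1

1


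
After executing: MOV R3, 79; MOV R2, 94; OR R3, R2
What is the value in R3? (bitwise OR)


Register state trace:
  MOV R3, 79  → R3 = 79 (0b01001111)
  MOV R2, 94  → R2 = 94 (0b01011110)
  OR R3, R2   → R3 = 79 OR 94 = 95 (0b01011111)
Final: R3 = 95

95


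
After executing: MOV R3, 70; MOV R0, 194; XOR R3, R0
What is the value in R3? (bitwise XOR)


Register state trace:
  MOV R3, 70  → R3 = 70 (0b01000110)
  MOV R0, 194  → R0 = 194 (0b11000010)
  XOR R3, R0  → R3 = 70 XOR 194 = 132 (0b10000100)
Final: R3 = 132

132


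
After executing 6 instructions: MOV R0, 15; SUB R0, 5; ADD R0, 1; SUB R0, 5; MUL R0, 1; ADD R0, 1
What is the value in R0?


Register state trace:
  MOV R0, 15  → R0 = 15
  SUB R0, 5  → R0 = 15 - 5 = 10
  ADD R0, 1  → R0 = 10 + 1 = 11
  SUB R0, 5  → R0 = 11 - 5 = 6
  MUL R0, 1  → R0 = 6 * 1 = 6
  ADD R0, 1  → R0 = 6 + 1 = 7
Final: R0 = 7

7


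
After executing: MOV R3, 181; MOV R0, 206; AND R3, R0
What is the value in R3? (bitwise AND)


Register state trace:
  MOV R3, 181  → R3 = 181 (0b10110101)
  MOV R0, 206  → R0 = 206 (0b11001110)
  AND R3, R0  → R3 = 181 AND 206 = 132 (0b10000100)
Final: R3 = 132

132


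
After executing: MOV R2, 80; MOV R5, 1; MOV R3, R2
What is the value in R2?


Register state trace:
  MOV R2, 80  → R2 = 80
  MOV R5, 1  → R5 = 1
  MOV R3, R2  → R3 = 80
Final: R2 = 80

80


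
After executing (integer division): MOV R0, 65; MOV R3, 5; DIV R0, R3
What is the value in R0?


Register state trace:
  MOV R0, 65  → R0 = 65
  MOV R3, 5  → R3 = 5
  DIV R0, R3  → R0 = 65 // 5 = 13
Final: R0 = 13

13


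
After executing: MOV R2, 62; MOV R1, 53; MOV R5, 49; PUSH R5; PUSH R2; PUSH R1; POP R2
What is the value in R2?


Stack trace (top is rightmost):
  MOV R2, 62  → R2 = 62
  MOV R1, 53  → R1 = 53
  MOV R5, 49  → R5 = 49
  PUSH R5  → stack: [49]
  PUSH R2  → stack: [49, 62]
  PUSH R1  → stack: [49, 62, 53]
  POP R2  → R2 = 53, stack: [49, 62]
Final: R2 = 53

53


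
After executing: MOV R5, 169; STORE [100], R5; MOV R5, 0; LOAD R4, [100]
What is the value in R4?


Register and memory trace:
  MOV R5, 169  → R5 = 169
  STORE [100], R5  → mem[100] = 169
  MOV R5, 0  → R5 = 0
  LOAD R4, [100]  → R4 = mem[100] = 169
Final: R4 = 169

169


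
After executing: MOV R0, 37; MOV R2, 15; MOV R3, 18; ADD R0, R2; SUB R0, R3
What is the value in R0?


Register state trace:
  MOV R0, 37  → R0 = 37
  MOV R2, 15  → R2 = 15
  MOV R3, 18  → R3 = 18
  ADD R0, R2  → R0 = 37 + 15 = 52
  SUB R0, R3  → R0 = 52 - 18 = 34
Final: R0 = 34

34


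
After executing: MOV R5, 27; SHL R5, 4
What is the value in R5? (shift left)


Register state trace:
  MOV R5, 27  → R5 = 27
  SHL R5, 4  → R5 = 27 << 4 = 27 * 2^4 = 432
Final: R5 = 432

432


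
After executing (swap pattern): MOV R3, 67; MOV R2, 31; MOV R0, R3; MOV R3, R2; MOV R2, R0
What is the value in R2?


Register state trace (swap pattern):
  MOV R3, 67  → R3 = 67
  MOV R2, 31  → R2 = 31
  MOV R0, R3  → R0 = 67  (save R3)
  MOV R3, R2  → R3 = 31  (R3 gets R2's value)
  MOV R2, R0  → R2 = 67  (R2 gets saved value)
Final: R2 = 67

67


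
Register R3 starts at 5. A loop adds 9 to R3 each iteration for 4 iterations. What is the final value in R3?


Starting value: R3 = 5
  Iter 1: R3 = 5 + 9 = 14
  Iter 2: R3 = 14 + 9 = 23
  Iter 3: R3 = 23 + 9 = 32
  Iter 4: R3 = 32 + 9 = 41
Final: R3 = 41

41


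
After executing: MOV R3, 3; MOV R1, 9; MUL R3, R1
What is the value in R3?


Register state trace:
  MOV R3, 3  → R3 = 3
  MOV R1, 9  → R1 = 9
  MUL R3, R1  → R3 = 3 * 9 = 27
Final: R3 = 27

27


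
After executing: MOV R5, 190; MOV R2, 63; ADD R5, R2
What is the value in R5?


Register state trace:
  MOV R5, 190  → R5 = 190
  MOV R2, 63  → R2 = 63
  ADD R5, R2  → R5 = 190 + 63 = 253
Final: R5 = 253

253


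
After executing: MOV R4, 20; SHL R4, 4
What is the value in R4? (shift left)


Register state trace:
  MOV R4, 20  → R4 = 20
  SHL R4, 4  → R4 = 20 << 4 = 20 * 2^4 = 320
Final: R4 = 320

320


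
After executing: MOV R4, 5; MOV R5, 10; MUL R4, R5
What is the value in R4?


Register state trace:
  MOV R4, 5  → R4 = 5
  MOV R5, 10  → R5 = 10
  MUL R4, R5  → R4 = 5 * 10 = 50
Final: R4 = 50

50


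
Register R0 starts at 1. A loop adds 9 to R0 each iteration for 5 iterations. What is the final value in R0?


Starting value: R0 = 1
  Iter 1: R0 = 1 + 9 = 10
  Iter 2: R0 = 10 + 9 = 19
  Iter 3: R0 = 19 + 9 = 28
  Iter 4: R0 = 28 + 9 = 37
  Iter 5: R0 = 37 + 9 = 46
Final: R0 = 46

46


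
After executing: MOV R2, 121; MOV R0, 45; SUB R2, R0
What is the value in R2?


Register state trace:
  MOV R2, 121  → R2 = 121
  MOV R0, 45  → R0 = 45
  SUB R2, R0  → R2 = 121 - 45 = 76
Final: R2 = 76

76


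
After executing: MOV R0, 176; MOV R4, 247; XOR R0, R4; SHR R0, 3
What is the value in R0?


Register state trace:
  MOV R0, 176  → R0 = 176 (0b10110000)
  MOV R4, 247  → R4 = 247 (0b11110111)
  XOR R0, R4  → R0 = 176 XOR 247 = 71 (0b01000111)
  SHR R0, 3  → R0 = 71 >> 3 = 8
Final: R0 = 8

8


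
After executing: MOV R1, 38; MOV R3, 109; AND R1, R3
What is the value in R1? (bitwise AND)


Register state trace:
  MOV R1, 38  → R1 = 38 (0b00100110)
  MOV R3, 109  → R3 = 109 (0b01101101)
  AND R1, R3  → R1 = 38 AND 109 = 36 (0b00100100)
Final: R1 = 36

36


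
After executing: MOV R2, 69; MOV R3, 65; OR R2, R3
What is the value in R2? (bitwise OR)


Register state trace:
  MOV R2, 69  → R2 = 69 (0b01000101)
  MOV R3, 65  → R3 = 65 (0b01000001)
  OR R2, R3   → R2 = 69 OR 65 = 69 (0b01000101)
Final: R2 = 69

69


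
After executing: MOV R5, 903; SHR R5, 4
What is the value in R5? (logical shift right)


Register state trace:
  MOV R5, 903  → R5 = 903
  SHR R5, 4  → R5 = 903 >> 4 = 903 // 2^4 = 56
Final: R5 = 56

56


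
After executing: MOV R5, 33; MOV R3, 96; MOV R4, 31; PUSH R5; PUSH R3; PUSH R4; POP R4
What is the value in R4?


Stack trace (top is rightmost):
  MOV R5, 33  → R5 = 33
  MOV R3, 96  → R3 = 96
  MOV R4, 31  → R4 = 31
  PUSH R5  → stack: [33]
  PUSH R3  → stack: [33, 96]
  PUSH R4  → stack: [33, 96, 31]
  POP R4  → R4 = 31, stack: [33, 96]
Final: R4 = 31

31


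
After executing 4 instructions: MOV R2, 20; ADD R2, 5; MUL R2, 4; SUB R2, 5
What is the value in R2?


Register state trace:
  MOV R2, 20  → R2 = 20
  ADD R2, 5  → R2 = 20 + 5 = 25
  MUL R2, 4  → R2 = 25 * 4 = 100
  SUB R2, 5  → R2 = 100 - 5 = 95
Final: R2 = 95

95


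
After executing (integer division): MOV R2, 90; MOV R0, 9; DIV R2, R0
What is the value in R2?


Register state trace:
  MOV R2, 90  → R2 = 90
  MOV R0, 9  → R0 = 9
  DIV R2, R0  → R2 = 90 // 9 = 10
Final: R2 = 10

10


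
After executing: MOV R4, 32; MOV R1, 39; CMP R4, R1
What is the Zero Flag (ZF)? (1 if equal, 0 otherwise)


Register state trace:
  MOV R4, 32  → R4 = 32
  MOV R1, 39  → R1 = 39
  CMP R4, R1  → computes 32 - 39 = -7
  Result is nonzero, so values are not equal
ZF = 0

0


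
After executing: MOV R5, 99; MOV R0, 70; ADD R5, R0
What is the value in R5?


Register state trace:
  MOV R5, 99  → R5 = 99
  MOV R0, 70  → R0 = 70
  ADD R5, R0  → R5 = 99 + 70 = 169
Final: R5 = 169

169


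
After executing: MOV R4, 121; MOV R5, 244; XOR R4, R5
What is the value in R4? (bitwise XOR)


Register state trace:
  MOV R4, 121  → R4 = 121 (0b01111001)
  MOV R5, 244  → R5 = 244 (0b11110100)
  XOR R4, R5  → R4 = 121 XOR 244 = 141 (0b10001101)
Final: R4 = 141

141


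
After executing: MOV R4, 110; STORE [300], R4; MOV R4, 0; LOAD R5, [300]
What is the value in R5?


Register and memory trace:
  MOV R4, 110  → R4 = 110
  STORE [300], R4  → mem[300] = 110
  MOV R4, 0  → R4 = 0
  LOAD R5, [300]  → R5 = mem[300] = 110
Final: R5 = 110

110


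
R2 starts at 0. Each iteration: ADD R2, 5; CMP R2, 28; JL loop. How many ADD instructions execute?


Loop trace (R2 starts at 0, target 28, step 5):
  ADD #1: R2 = 0 + 5 = 5  → 5 < 28, loop
  ADD #2: R2 = 5 + 5 = 10  → 10 < 28, loop
  ADD #3: R2 = 10 + 5 = 15  → 15 < 28, loop
  ADD #4: R2 = 15 + 5 = 20  → 20 < 28, loop
  ADD #5: R2 = 20 + 5 = 25  → 25 < 28, loop
  ADD #6: R2 = 25 + 5 = 30  → 30 >= 28, exit
Total ADD instructions: 6

6


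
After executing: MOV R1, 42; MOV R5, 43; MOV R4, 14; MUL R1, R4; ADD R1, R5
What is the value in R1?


Register state trace:
  MOV R1, 42  → R1 = 42
  MOV R5, 43  → R5 = 43
  MOV R4, 14  → R4 = 14
  MUL R1, R4  → R1 = 42 * 14 = 588
  ADD R1, R5  → R1 = 588 + 43 = 631
Final: R1 = 631

631


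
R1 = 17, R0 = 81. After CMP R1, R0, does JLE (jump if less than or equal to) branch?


Trace:
  R1 = 17, R0 = 81
  CMP R1, R0  → compares 17 vs 81
  JLE checks: is 17 less than or equal to 81?
  17 < 81, so condition is true
Branch taken: Yes

Yes


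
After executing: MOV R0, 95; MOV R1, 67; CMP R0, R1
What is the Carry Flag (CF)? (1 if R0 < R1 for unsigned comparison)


Register state trace:
  MOV R0, 95  → R0 = 95
  MOV R1, 67  → R1 = 67
  CMP R0, R1  → unsigned 95 - 67: no borrow
  95 >= 67, so CF = 0
CF = 0

0


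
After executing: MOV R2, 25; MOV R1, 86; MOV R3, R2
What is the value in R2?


Register state trace:
  MOV R2, 25  → R2 = 25
  MOV R1, 86  → R1 = 86
  MOV R3, R2  → R3 = 25
Final: R2 = 25

25


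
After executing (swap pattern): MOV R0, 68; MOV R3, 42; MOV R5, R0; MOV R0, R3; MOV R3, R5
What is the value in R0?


Register state trace (swap pattern):
  MOV R0, 68  → R0 = 68
  MOV R3, 42  → R3 = 42
  MOV R5, R0  → R5 = 68  (save R0)
  MOV R0, R3  → R0 = 42  (R0 gets R3's value)
  MOV R3, R5  → R3 = 68  (R3 gets saved value)
Final: R0 = 42

42


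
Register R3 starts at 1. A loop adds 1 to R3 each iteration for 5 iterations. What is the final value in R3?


Starting value: R3 = 1
  Iter 1: R3 = 1 + 1 = 2
  Iter 2: R3 = 2 + 1 = 3
  Iter 3: R3 = 3 + 1 = 4
  Iter 4: R3 = 4 + 1 = 5
  Iter 5: R3 = 5 + 1 = 6
Final: R3 = 6

6


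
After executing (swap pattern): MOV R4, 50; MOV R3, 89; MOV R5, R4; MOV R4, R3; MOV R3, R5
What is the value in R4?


Register state trace (swap pattern):
  MOV R4, 50  → R4 = 50
  MOV R3, 89  → R3 = 89
  MOV R5, R4  → R5 = 50  (save R4)
  MOV R4, R3  → R4 = 89  (R4 gets R3's value)
  MOV R3, R5  → R3 = 50  (R3 gets saved value)
Final: R4 = 89

89


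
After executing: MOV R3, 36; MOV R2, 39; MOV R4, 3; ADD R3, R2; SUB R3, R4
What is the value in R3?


Register state trace:
  MOV R3, 36  → R3 = 36
  MOV R2, 39  → R2 = 39
  MOV R4, 3  → R4 = 3
  ADD R3, R2  → R3 = 36 + 39 = 75
  SUB R3, R4  → R3 = 75 - 3 = 72
Final: R3 = 72

72


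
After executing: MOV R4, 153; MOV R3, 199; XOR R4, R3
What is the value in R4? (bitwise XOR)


Register state trace:
  MOV R4, 153  → R4 = 153 (0b10011001)
  MOV R3, 199  → R3 = 199 (0b11000111)
  XOR R4, R3  → R4 = 153 XOR 199 = 94 (0b01011110)
Final: R4 = 94

94


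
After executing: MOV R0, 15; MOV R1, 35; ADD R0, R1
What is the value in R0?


Register state trace:
  MOV R0, 15  → R0 = 15
  MOV R1, 35  → R1 = 35
  ADD R0, R1  → R0 = 15 + 35 = 50
Final: R0 = 50

50


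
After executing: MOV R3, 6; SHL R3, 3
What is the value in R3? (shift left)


Register state trace:
  MOV R3, 6  → R3 = 6
  SHL R3, 3  → R3 = 6 << 3 = 6 * 2^3 = 48
Final: R3 = 48

48


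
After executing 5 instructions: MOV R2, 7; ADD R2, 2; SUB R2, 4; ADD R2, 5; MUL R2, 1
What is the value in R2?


Register state trace:
  MOV R2, 7  → R2 = 7
  ADD R2, 2  → R2 = 7 + 2 = 9
  SUB R2, 4  → R2 = 9 - 4 = 5
  ADD R2, 5  → R2 = 5 + 5 = 10
  MUL R2, 1  → R2 = 10 * 1 = 10
Final: R2 = 10

10


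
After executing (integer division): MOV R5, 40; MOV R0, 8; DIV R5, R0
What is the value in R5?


Register state trace:
  MOV R5, 40  → R5 = 40
  MOV R0, 8  → R0 = 8
  DIV R5, R0  → R5 = 40 // 8 = 5
Final: R5 = 5

5


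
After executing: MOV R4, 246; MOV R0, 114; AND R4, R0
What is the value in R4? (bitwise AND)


Register state trace:
  MOV R4, 246  → R4 = 246 (0b11110110)
  MOV R0, 114  → R0 = 114 (0b01110010)
  AND R4, R0  → R4 = 246 AND 114 = 114 (0b01110010)
Final: R4 = 114

114


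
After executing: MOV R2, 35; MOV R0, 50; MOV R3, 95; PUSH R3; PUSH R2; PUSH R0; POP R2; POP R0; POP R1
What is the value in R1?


Stack trace (top is rightmost):
  MOV R2, 35  → R2 = 35
  MOV R0, 50  → R0 = 50
  MOV R3, 95  → R3 = 95
  PUSH R3  → stack: [95]
  PUSH R2  → stack: [95, 35]
  PUSH R0  → stack: [95, 35, 50]
  POP R2  → R2 = 50, stack: [95, 35]
  POP R0  → R0 = 35, stack: [95]
  POP R1  → R1 = 95, stack: []
Final: R1 = 95

95


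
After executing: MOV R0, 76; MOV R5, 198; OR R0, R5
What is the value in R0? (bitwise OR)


Register state trace:
  MOV R0, 76  → R0 = 76 (0b01001100)
  MOV R5, 198  → R5 = 198 (0b11000110)
  OR R0, R5   → R0 = 76 OR 198 = 206 (0b11001110)
Final: R0 = 206

206


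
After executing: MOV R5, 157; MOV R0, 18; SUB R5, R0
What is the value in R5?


Register state trace:
  MOV R5, 157  → R5 = 157
  MOV R0, 18  → R0 = 18
  SUB R5, R0  → R5 = 157 - 18 = 139
Final: R5 = 139

139


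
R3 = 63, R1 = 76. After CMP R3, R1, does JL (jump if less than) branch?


Trace:
  R3 = 63, R1 = 76
  CMP R3, R1  → compares 63 vs 76
  JL checks: is 63 less than 76?
  63 < 76, so condition is true
Branch taken: Yes

Yes


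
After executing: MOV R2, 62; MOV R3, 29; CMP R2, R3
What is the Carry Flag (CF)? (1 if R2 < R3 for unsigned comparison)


Register state trace:
  MOV R2, 62  → R2 = 62
  MOV R3, 29  → R3 = 29
  CMP R2, R3  → unsigned 62 - 29: no borrow
  62 >= 29, so CF = 0
CF = 0

0


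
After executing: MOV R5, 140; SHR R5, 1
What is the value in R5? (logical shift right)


Register state trace:
  MOV R5, 140  → R5 = 140
  SHR R5, 1  → R5 = 140 >> 1 = 140 // 2^1 = 70
Final: R5 = 70

70


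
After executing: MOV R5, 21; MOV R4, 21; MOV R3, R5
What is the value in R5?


Register state trace:
  MOV R5, 21  → R5 = 21
  MOV R4, 21  → R4 = 21
  MOV R3, R5  → R3 = 21
Final: R5 = 21

21


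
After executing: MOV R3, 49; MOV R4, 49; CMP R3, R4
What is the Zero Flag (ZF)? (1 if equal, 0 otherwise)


Register state trace:
  MOV R3, 49  → R3 = 49
  MOV R4, 49  → R4 = 49
  CMP R3, R4  → computes 49 - 49 = 0
  Result is zero, so values are equal
ZF = 1

1


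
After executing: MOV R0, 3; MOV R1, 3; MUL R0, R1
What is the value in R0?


Register state trace:
  MOV R0, 3  → R0 = 3
  MOV R1, 3  → R1 = 3
  MUL R0, R1  → R0 = 3 * 3 = 9
Final: R0 = 9

9


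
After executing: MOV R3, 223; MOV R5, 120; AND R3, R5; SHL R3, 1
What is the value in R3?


Register state trace:
  MOV R3, 223  → R3 = 223 (0b11011111)
  MOV R5, 120  → R5 = 120 (0b01111000)
  AND R3, R5  → R3 = 223 AND 120 = 88 (0b01011000)
  SHL R3, 1  → R3 = 88 << 1 = 176
Final: R3 = 176

176


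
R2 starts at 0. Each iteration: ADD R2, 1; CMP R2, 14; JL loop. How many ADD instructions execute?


Loop trace (R2 starts at 0, target 14, step 1):
  ADD #1: R2 = 0 + 1 = 1  → 1 < 14, loop
  ADD #2: R2 = 1 + 1 = 2  → 2 < 14, loop
  ADD #3: R2 = 2 + 1 = 3  → 3 < 14, loop
  ADD #4: R2 = 3 + 1 = 4  → 4 < 14, loop
  ADD #5: R2 = 4 + 1 = 5  → 5 < 14, loop
  ADD #6: R2 = 5 + 1 = 6  → 6 < 14, loop
  ADD #7: R2 = 6 + 1 = 7  → 7 < 14, loop
  ADD #8: R2 = 7 + 1 = 8  → 8 < 14, loop
  ADD #9: R2 = 8 + 1 = 9  → 9 < 14, loop
  ADD #10: R2 = 9 + 1 = 10  → 10 < 14, loop
  ADD #11: R2 = 10 + 1 = 11  → 11 < 14, loop
  ADD #12: R2 = 11 + 1 = 12  → 12 < 14, loop
  ADD #13: R2 = 12 + 1 = 13  → 13 < 14, loop
  ADD #14: R2 = 13 + 1 = 14  → 14 >= 14, exit
Total ADD instructions: 14

14


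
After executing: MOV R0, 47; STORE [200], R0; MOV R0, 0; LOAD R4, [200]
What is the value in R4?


Register and memory trace:
  MOV R0, 47  → R0 = 47
  STORE [200], R0  → mem[200] = 47
  MOV R0, 0  → R0 = 0
  LOAD R4, [200]  → R4 = mem[200] = 47
Final: R4 = 47

47


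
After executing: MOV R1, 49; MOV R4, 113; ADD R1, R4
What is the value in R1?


Register state trace:
  MOV R1, 49  → R1 = 49
  MOV R4, 113  → R4 = 113
  ADD R1, R4  → R1 = 49 + 113 = 162
Final: R1 = 162

162


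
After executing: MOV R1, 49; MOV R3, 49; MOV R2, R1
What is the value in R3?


Register state trace:
  MOV R1, 49  → R1 = 49
  MOV R3, 49  → R3 = 49
  MOV R2, R1  → R2 = 49
Final: R3 = 49

49


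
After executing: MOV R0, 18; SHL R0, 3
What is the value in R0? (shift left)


Register state trace:
  MOV R0, 18  → R0 = 18
  SHL R0, 3  → R0 = 18 << 3 = 18 * 2^3 = 144
Final: R0 = 144

144


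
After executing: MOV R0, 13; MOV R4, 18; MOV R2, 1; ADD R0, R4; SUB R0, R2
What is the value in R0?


Register state trace:
  MOV R0, 13  → R0 = 13
  MOV R4, 18  → R4 = 18
  MOV R2, 1  → R2 = 1
  ADD R0, R4  → R0 = 13 + 18 = 31
  SUB R0, R2  → R0 = 31 - 1 = 30
Final: R0 = 30

30


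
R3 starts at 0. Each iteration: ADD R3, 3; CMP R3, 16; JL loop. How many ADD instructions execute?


Loop trace (R3 starts at 0, target 16, step 3):
  ADD #1: R3 = 0 + 3 = 3  → 3 < 16, loop
  ADD #2: R3 = 3 + 3 = 6  → 6 < 16, loop
  ADD #3: R3 = 6 + 3 = 9  → 9 < 16, loop
  ADD #4: R3 = 9 + 3 = 12  → 12 < 16, loop
  ADD #5: R3 = 12 + 3 = 15  → 15 < 16, loop
  ADD #6: R3 = 15 + 3 = 18  → 18 >= 16, exit
Total ADD instructions: 6

6


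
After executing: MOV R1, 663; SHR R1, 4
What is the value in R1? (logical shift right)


Register state trace:
  MOV R1, 663  → R1 = 663
  SHR R1, 4  → R1 = 663 >> 4 = 663 // 2^4 = 41
Final: R1 = 41

41


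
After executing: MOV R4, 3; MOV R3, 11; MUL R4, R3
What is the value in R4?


Register state trace:
  MOV R4, 3  → R4 = 3
  MOV R3, 11  → R3 = 11
  MUL R4, R3  → R4 = 3 * 11 = 33
Final: R4 = 33

33


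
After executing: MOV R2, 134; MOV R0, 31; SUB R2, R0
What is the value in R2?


Register state trace:
  MOV R2, 134  → R2 = 134
  MOV R0, 31  → R0 = 31
  SUB R2, R0  → R2 = 134 - 31 = 103
Final: R2 = 103

103


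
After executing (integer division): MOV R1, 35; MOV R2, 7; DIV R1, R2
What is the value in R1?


Register state trace:
  MOV R1, 35  → R1 = 35
  MOV R2, 7  → R2 = 7
  DIV R1, R2  → R1 = 35 // 7 = 5
Final: R1 = 5

5


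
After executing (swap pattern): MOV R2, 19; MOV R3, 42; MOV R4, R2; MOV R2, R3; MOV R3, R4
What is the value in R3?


Register state trace (swap pattern):
  MOV R2, 19  → R2 = 19
  MOV R3, 42  → R3 = 42
  MOV R4, R2  → R4 = 19  (save R2)
  MOV R2, R3  → R2 = 42  (R2 gets R3's value)
  MOV R3, R4  → R3 = 19  (R3 gets saved value)
Final: R3 = 19

19


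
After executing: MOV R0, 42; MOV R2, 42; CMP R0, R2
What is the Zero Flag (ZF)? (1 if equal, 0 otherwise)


Register state trace:
  MOV R0, 42  → R0 = 42
  MOV R2, 42  → R2 = 42
  CMP R0, R2  → computes 42 - 42 = 0
  Result is zero, so values are equal
ZF = 1

1


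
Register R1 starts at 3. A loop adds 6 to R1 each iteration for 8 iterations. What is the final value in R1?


Starting value: R1 = 3
  Iter 1: R1 = 3 + 6 = 9
  Iter 2: R1 = 9 + 6 = 15
  Iter 3: R1 = 15 + 6 = 21
  Iter 4: R1 = 21 + 6 = 27
  Iter 5: R1 = 27 + 6 = 33
  Iter 6: R1 = 33 + 6 = 39
  Iter 7: R1 = 39 + 6 = 45
  Iter 8: R1 = 45 + 6 = 51
Final: R1 = 51

51


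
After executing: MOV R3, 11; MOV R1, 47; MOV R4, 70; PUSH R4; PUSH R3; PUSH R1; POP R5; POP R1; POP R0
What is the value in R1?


Stack trace (top is rightmost):
  MOV R3, 11  → R3 = 11
  MOV R1, 47  → R1 = 47
  MOV R4, 70  → R4 = 70
  PUSH R4  → stack: [70]
  PUSH R3  → stack: [70, 11]
  PUSH R1  → stack: [70, 11, 47]
  POP R5  → R5 = 47, stack: [70, 11]
  POP R1  → R1 = 11, stack: [70]
  POP R0  → R0 = 70, stack: []
Final: R1 = 11

11


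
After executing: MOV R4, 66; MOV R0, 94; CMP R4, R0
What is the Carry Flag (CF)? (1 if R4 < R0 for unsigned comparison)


Register state trace:
  MOV R4, 66  → R4 = 66
  MOV R0, 94  → R0 = 94
  CMP R4, R0  → unsigned 66 - 94: borrow occurs
  66 < 94, so CF = 1
CF = 1

1


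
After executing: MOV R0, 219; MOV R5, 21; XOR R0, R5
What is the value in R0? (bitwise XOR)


Register state trace:
  MOV R0, 219  → R0 = 219 (0b11011011)
  MOV R5, 21  → R5 = 21 (0b00010101)
  XOR R0, R5  → R0 = 219 XOR 21 = 206 (0b11001110)
Final: R0 = 206

206


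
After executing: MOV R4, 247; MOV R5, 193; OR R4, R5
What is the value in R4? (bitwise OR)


Register state trace:
  MOV R4, 247  → R4 = 247 (0b11110111)
  MOV R5, 193  → R5 = 193 (0b11000001)
  OR R4, R5   → R4 = 247 OR 193 = 247 (0b11110111)
Final: R4 = 247

247


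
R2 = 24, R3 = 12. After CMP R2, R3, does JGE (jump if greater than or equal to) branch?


Trace:
  R2 = 24, R3 = 12
  CMP R2, R3  → compares 24 vs 12
  JGE checks: is 24 greater than or equal to 12?
  24 > 12, so condition is true
Branch taken: Yes

Yes


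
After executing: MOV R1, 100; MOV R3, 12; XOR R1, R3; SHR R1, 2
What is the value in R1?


Register state trace:
  MOV R1, 100  → R1 = 100 (0b01100100)
  MOV R3, 12  → R3 = 12 (0b00001100)
  XOR R1, R3  → R1 = 100 XOR 12 = 104 (0b01101000)
  SHR R1, 2  → R1 = 104 >> 2 = 26
Final: R1 = 26

26


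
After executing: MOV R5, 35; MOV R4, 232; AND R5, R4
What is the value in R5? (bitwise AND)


Register state trace:
  MOV R5, 35  → R5 = 35 (0b00100011)
  MOV R4, 232  → R4 = 232 (0b11101000)
  AND R5, R4  → R5 = 35 AND 232 = 32 (0b00100000)
Final: R5 = 32

32


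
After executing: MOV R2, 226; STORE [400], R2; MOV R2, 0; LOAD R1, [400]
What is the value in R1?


Register and memory trace:
  MOV R2, 226  → R2 = 226
  STORE [400], R2  → mem[400] = 226
  MOV R2, 0  → R2 = 0
  LOAD R1, [400]  → R1 = mem[400] = 226
Final: R1 = 226

226


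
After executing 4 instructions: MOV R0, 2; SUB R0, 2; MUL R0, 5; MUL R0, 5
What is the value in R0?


Register state trace:
  MOV R0, 2  → R0 = 2
  SUB R0, 2  → R0 = 2 - 2 = 0
  MUL R0, 5  → R0 = 0 * 5 = 0
  MUL R0, 5  → R0 = 0 * 5 = 0
Final: R0 = 0

0


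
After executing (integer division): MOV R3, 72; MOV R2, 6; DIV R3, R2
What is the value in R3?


Register state trace:
  MOV R3, 72  → R3 = 72
  MOV R2, 6  → R2 = 6
  DIV R3, R2  → R3 = 72 // 6 = 12
Final: R3 = 12

12


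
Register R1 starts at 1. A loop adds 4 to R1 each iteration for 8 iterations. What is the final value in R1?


Starting value: R1 = 1
  Iter 1: R1 = 1 + 4 = 5
  Iter 2: R1 = 5 + 4 = 9
  Iter 3: R1 = 9 + 4 = 13
  Iter 4: R1 = 13 + 4 = 17
  Iter 5: R1 = 17 + 4 = 21
  Iter 6: R1 = 21 + 4 = 25
  Iter 7: R1 = 25 + 4 = 29
  Iter 8: R1 = 29 + 4 = 33
Final: R1 = 33

33


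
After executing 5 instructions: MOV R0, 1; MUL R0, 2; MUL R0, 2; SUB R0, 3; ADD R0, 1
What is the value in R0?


Register state trace:
  MOV R0, 1  → R0 = 1
  MUL R0, 2  → R0 = 1 * 2 = 2
  MUL R0, 2  → R0 = 2 * 2 = 4
  SUB R0, 3  → R0 = 4 - 3 = 1
  ADD R0, 1  → R0 = 1 + 1 = 2
Final: R0 = 2

2


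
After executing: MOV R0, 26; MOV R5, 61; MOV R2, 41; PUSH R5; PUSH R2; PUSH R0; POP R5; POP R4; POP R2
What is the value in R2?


Stack trace (top is rightmost):
  MOV R0, 26  → R0 = 26
  MOV R5, 61  → R5 = 61
  MOV R2, 41  → R2 = 41
  PUSH R5  → stack: [61]
  PUSH R2  → stack: [61, 41]
  PUSH R0  → stack: [61, 41, 26]
  POP R5  → R5 = 26, stack: [61, 41]
  POP R4  → R4 = 41, stack: [61]
  POP R2  → R2 = 61, stack: []
Final: R2 = 61

61


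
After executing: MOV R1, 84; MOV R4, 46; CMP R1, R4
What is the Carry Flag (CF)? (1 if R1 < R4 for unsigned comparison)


Register state trace:
  MOV R1, 84  → R1 = 84
  MOV R4, 46  → R4 = 46
  CMP R1, R4  → unsigned 84 - 46: no borrow
  84 >= 46, so CF = 0
CF = 0

0


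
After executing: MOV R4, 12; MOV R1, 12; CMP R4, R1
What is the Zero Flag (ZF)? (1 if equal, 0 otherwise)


Register state trace:
  MOV R4, 12  → R4 = 12
  MOV R1, 12  → R1 = 12
  CMP R4, R1  → computes 12 - 12 = 0
  Result is zero, so values are equal
ZF = 1

1


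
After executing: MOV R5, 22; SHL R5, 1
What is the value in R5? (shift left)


Register state trace:
  MOV R5, 22  → R5 = 22
  SHL R5, 1  → R5 = 22 << 1 = 22 * 2^1 = 44
Final: R5 = 44

44


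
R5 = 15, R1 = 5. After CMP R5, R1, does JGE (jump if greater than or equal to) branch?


Trace:
  R5 = 15, R1 = 5
  CMP R5, R1  → compares 15 vs 5
  JGE checks: is 15 greater than or equal to 5?
  15 > 5, so condition is true
Branch taken: Yes

Yes


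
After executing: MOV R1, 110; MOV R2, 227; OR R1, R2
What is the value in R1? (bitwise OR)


Register state trace:
  MOV R1, 110  → R1 = 110 (0b01101110)
  MOV R2, 227  → R2 = 227 (0b11100011)
  OR R1, R2   → R1 = 110 OR 227 = 239 (0b11101111)
Final: R1 = 239

239


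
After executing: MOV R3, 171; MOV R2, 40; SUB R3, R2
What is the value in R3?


Register state trace:
  MOV R3, 171  → R3 = 171
  MOV R2, 40  → R2 = 40
  SUB R3, R2  → R3 = 171 - 40 = 131
Final: R3 = 131

131


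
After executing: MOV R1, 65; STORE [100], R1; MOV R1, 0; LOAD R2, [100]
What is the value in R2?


Register and memory trace:
  MOV R1, 65  → R1 = 65
  STORE [100], R1  → mem[100] = 65
  MOV R1, 0  → R1 = 0
  LOAD R2, [100]  → R2 = mem[100] = 65
Final: R2 = 65

65


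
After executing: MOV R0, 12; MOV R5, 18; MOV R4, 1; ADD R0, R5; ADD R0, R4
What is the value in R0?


Register state trace:
  MOV R0, 12  → R0 = 12
  MOV R5, 18  → R5 = 18
  MOV R4, 1  → R4 = 1
  ADD R0, R5  → R0 = 12 + 18 = 30
  ADD R0, R4  → R0 = 30 + 1 = 31
Final: R0 = 31

31


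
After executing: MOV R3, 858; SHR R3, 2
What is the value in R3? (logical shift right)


Register state trace:
  MOV R3, 858  → R3 = 858
  SHR R3, 2  → R3 = 858 >> 2 = 858 // 2^2 = 214
Final: R3 = 214

214


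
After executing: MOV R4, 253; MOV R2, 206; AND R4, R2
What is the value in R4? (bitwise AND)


Register state trace:
  MOV R4, 253  → R4 = 253 (0b11111101)
  MOV R2, 206  → R2 = 206 (0b11001110)
  AND R4, R2  → R4 = 253 AND 206 = 204 (0b11001100)
Final: R4 = 204

204


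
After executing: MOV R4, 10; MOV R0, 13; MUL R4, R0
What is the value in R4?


Register state trace:
  MOV R4, 10  → R4 = 10
  MOV R0, 13  → R0 = 13
  MUL R4, R0  → R4 = 10 * 13 = 130
Final: R4 = 130

130


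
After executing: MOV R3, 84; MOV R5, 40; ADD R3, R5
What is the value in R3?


Register state trace:
  MOV R3, 84  → R3 = 84
  MOV R5, 40  → R5 = 40
  ADD R3, R5  → R3 = 84 + 40 = 124
Final: R3 = 124

124


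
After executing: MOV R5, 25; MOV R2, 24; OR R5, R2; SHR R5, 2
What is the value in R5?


Register state trace:
  MOV R5, 25  → R5 = 25 (0b00011001)
  MOV R2, 24  → R2 = 24 (0b00011000)
  OR R5, R2  → R5 = 25 OR 24 = 25 (0b00011001)
  SHR R5, 2  → R5 = 25 >> 2 = 6
Final: R5 = 6

6


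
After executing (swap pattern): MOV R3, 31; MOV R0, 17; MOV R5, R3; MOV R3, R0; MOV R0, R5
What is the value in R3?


Register state trace (swap pattern):
  MOV R3, 31  → R3 = 31
  MOV R0, 17  → R0 = 17
  MOV R5, R3  → R5 = 31  (save R3)
  MOV R3, R0  → R3 = 17  (R3 gets R0's value)
  MOV R0, R5  → R0 = 31  (R0 gets saved value)
Final: R3 = 17

17


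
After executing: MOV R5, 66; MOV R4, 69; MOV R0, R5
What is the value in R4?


Register state trace:
  MOV R5, 66  → R5 = 66
  MOV R4, 69  → R4 = 69
  MOV R0, R5  → R0 = 66
Final: R4 = 69

69
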